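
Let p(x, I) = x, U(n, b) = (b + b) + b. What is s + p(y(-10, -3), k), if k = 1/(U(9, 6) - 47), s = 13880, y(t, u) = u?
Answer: 13877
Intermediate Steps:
U(n, b) = 3*b (U(n, b) = 2*b + b = 3*b)
k = -1/29 (k = 1/(3*6 - 47) = 1/(18 - 47) = 1/(-29) = -1/29 ≈ -0.034483)
s + p(y(-10, -3), k) = 13880 - 3 = 13877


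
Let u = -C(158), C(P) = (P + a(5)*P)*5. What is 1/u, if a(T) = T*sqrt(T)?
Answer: 1/97960 - sqrt(5)/19592 ≈ -0.00010392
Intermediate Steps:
a(T) = T**(3/2)
C(P) = 5*P + 25*P*sqrt(5) (C(P) = (P + 5**(3/2)*P)*5 = (P + (5*sqrt(5))*P)*5 = (P + 5*P*sqrt(5))*5 = 5*P + 25*P*sqrt(5))
u = -790 - 3950*sqrt(5) (u = -5*158*(1 + 5*sqrt(5)) = -(790 + 3950*sqrt(5)) = -790 - 3950*sqrt(5) ≈ -9622.5)
1/u = 1/(-790 - 3950*sqrt(5))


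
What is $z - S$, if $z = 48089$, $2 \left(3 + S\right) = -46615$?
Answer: $\frac{142799}{2} \approx 71400.0$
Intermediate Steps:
$S = - \frac{46621}{2}$ ($S = -3 + \frac{1}{2} \left(-46615\right) = -3 - \frac{46615}{2} = - \frac{46621}{2} \approx -23311.0$)
$z - S = 48089 - - \frac{46621}{2} = 48089 + \frac{46621}{2} = \frac{142799}{2}$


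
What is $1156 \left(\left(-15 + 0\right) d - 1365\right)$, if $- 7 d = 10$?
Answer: $- \frac{10872180}{7} \approx -1.5532 \cdot 10^{6}$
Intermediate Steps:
$d = - \frac{10}{7}$ ($d = \left(- \frac{1}{7}\right) 10 = - \frac{10}{7} \approx -1.4286$)
$1156 \left(\left(-15 + 0\right) d - 1365\right) = 1156 \left(\left(-15 + 0\right) \left(- \frac{10}{7}\right) - 1365\right) = 1156 \left(\left(-15\right) \left(- \frac{10}{7}\right) - 1365\right) = 1156 \left(\frac{150}{7} - 1365\right) = 1156 \left(- \frac{9405}{7}\right) = - \frac{10872180}{7}$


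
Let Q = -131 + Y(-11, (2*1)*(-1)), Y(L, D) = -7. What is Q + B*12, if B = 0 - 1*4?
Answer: -186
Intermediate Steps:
B = -4 (B = 0 - 4 = -4)
Q = -138 (Q = -131 - 7 = -138)
Q + B*12 = -138 - 4*12 = -138 - 48 = -186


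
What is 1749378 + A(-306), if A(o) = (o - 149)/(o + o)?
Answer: 1070619791/612 ≈ 1.7494e+6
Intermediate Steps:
A(o) = (-149 + o)/(2*o) (A(o) = (-149 + o)/((2*o)) = (-149 + o)*(1/(2*o)) = (-149 + o)/(2*o))
1749378 + A(-306) = 1749378 + (½)*(-149 - 306)/(-306) = 1749378 + (½)*(-1/306)*(-455) = 1749378 + 455/612 = 1070619791/612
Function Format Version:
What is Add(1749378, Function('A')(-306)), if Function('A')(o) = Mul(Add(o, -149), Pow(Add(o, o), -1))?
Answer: Rational(1070619791, 612) ≈ 1.7494e+6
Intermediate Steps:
Function('A')(o) = Mul(Rational(1, 2), Pow(o, -1), Add(-149, o)) (Function('A')(o) = Mul(Add(-149, o), Pow(Mul(2, o), -1)) = Mul(Add(-149, o), Mul(Rational(1, 2), Pow(o, -1))) = Mul(Rational(1, 2), Pow(o, -1), Add(-149, o)))
Add(1749378, Function('A')(-306)) = Add(1749378, Mul(Rational(1, 2), Pow(-306, -1), Add(-149, -306))) = Add(1749378, Mul(Rational(1, 2), Rational(-1, 306), -455)) = Add(1749378, Rational(455, 612)) = Rational(1070619791, 612)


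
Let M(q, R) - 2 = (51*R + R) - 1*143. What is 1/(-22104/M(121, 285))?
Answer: -1631/2456 ≈ -0.66409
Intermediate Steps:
M(q, R) = -141 + 52*R (M(q, R) = 2 + ((51*R + R) - 1*143) = 2 + (52*R - 143) = 2 + (-143 + 52*R) = -141 + 52*R)
1/(-22104/M(121, 285)) = 1/(-22104/(-141 + 52*285)) = 1/(-22104/(-141 + 14820)) = 1/(-22104/14679) = 1/(-22104*1/14679) = 1/(-2456/1631) = -1631/2456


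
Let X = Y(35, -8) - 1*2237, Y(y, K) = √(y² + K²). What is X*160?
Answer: -357920 + 160*√1289 ≈ -3.5218e+5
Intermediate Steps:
Y(y, K) = √(K² + y²)
X = -2237 + √1289 (X = √((-8)² + 35²) - 1*2237 = √(64 + 1225) - 2237 = √1289 - 2237 = -2237 + √1289 ≈ -2201.1)
X*160 = (-2237 + √1289)*160 = -357920 + 160*√1289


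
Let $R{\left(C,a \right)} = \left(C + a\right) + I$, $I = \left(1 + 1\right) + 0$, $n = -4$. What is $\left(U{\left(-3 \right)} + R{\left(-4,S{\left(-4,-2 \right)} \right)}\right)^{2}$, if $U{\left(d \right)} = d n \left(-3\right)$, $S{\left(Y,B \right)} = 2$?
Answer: $1296$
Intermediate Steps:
$I = 2$ ($I = 2 + 0 = 2$)
$R{\left(C,a \right)} = 2 + C + a$ ($R{\left(C,a \right)} = \left(C + a\right) + 2 = 2 + C + a$)
$U{\left(d \right)} = 12 d$ ($U{\left(d \right)} = d \left(-4\right) \left(-3\right) = - 4 d \left(-3\right) = 12 d$)
$\left(U{\left(-3 \right)} + R{\left(-4,S{\left(-4,-2 \right)} \right)}\right)^{2} = \left(12 \left(-3\right) + \left(2 - 4 + 2\right)\right)^{2} = \left(-36 + 0\right)^{2} = \left(-36\right)^{2} = 1296$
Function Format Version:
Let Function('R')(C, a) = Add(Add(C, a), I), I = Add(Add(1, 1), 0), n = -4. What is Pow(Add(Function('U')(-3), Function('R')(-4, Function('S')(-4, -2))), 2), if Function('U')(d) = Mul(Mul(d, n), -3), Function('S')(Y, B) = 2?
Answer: 1296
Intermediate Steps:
I = 2 (I = Add(2, 0) = 2)
Function('R')(C, a) = Add(2, C, a) (Function('R')(C, a) = Add(Add(C, a), 2) = Add(2, C, a))
Function('U')(d) = Mul(12, d) (Function('U')(d) = Mul(Mul(d, -4), -3) = Mul(Mul(-4, d), -3) = Mul(12, d))
Pow(Add(Function('U')(-3), Function('R')(-4, Function('S')(-4, -2))), 2) = Pow(Add(Mul(12, -3), Add(2, -4, 2)), 2) = Pow(Add(-36, 0), 2) = Pow(-36, 2) = 1296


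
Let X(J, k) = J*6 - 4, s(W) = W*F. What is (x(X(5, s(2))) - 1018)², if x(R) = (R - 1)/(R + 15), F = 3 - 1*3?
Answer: 1739974369/1681 ≈ 1.0351e+6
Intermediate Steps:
F = 0 (F = 3 - 3 = 0)
s(W) = 0 (s(W) = W*0 = 0)
X(J, k) = -4 + 6*J (X(J, k) = 6*J - 4 = -4 + 6*J)
x(R) = (-1 + R)/(15 + R)
(x(X(5, s(2))) - 1018)² = ((-1 + (-4 + 6*5))/(15 + (-4 + 6*5)) - 1018)² = ((-1 + (-4 + 30))/(15 + (-4 + 30)) - 1018)² = ((-1 + 26)/(15 + 26) - 1018)² = (25/41 - 1018)² = (-41713/41)² = 1739974369/1681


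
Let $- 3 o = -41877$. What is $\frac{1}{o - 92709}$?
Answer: $- \frac{1}{78750} \approx -1.2698 \cdot 10^{-5}$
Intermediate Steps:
$o = 13959$ ($o = \left(- \frac{1}{3}\right) \left(-41877\right) = 13959$)
$\frac{1}{o - 92709} = \frac{1}{13959 - 92709} = \frac{1}{-78750} = - \frac{1}{78750}$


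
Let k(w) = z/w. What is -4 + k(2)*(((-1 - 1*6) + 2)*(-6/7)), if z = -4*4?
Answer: -268/7 ≈ -38.286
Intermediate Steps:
z = -16
k(w) = -16/w
-4 + k(2)*(((-1 - 1*6) + 2)*(-6/7)) = -4 + (-16/2)*(((-1 - 1*6) + 2)*(-6/7)) = -4 + (-16*1/2)*(((-1 - 6) + 2)*(-6*1/7)) = -4 - 8*(-7 + 2)*(-6)/7 = -4 - (-40)*(-6)/7 = -4 - 8*30/7 = -4 - 240/7 = -268/7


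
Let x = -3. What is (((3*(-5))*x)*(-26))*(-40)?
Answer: 46800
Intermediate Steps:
(((3*(-5))*x)*(-26))*(-40) = (((3*(-5))*(-3))*(-26))*(-40) = (-15*(-3)*(-26))*(-40) = (45*(-26))*(-40) = -1170*(-40) = 46800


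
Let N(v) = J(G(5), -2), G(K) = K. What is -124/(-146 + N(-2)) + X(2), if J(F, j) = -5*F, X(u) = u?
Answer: 466/171 ≈ 2.7251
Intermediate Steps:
N(v) = -25 (N(v) = -5*5 = -25)
-124/(-146 + N(-2)) + X(2) = -124/(-146 - 25) + 2 = -124/(-171) + 2 = -124*(-1/171) + 2 = 124/171 + 2 = 466/171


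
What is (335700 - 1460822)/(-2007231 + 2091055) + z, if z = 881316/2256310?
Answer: -616187146859/47283232360 ≈ -13.032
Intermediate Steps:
z = 440658/1128155 (z = 881316*(1/2256310) = 440658/1128155 ≈ 0.39060)
(335700 - 1460822)/(-2007231 + 2091055) + z = (335700 - 1460822)/(-2007231 + 2091055) + 440658/1128155 = -1125122/83824 + 440658/1128155 = -1125122*1/83824 + 440658/1128155 = -562561/41912 + 440658/1128155 = -616187146859/47283232360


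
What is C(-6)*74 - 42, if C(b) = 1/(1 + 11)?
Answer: -215/6 ≈ -35.833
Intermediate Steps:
C(b) = 1/12
C(-6)*74 - 42 = (1/12)*74 - 42 = 37/6 - 42 = -215/6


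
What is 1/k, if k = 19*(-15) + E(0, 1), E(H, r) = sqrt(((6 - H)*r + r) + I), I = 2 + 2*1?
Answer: -285/81214 - sqrt(11)/81214 ≈ -0.0035501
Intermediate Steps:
I = 4 (I = 2 + 2 = 4)
E(H, r) = sqrt(4 + r + r*(6 - H)) (E(H, r) = sqrt(((6 - H)*r + r) + 4) = sqrt((r*(6 - H) + r) + 4) = sqrt((r + r*(6 - H)) + 4) = sqrt(4 + r + r*(6 - H)))
k = -285 + sqrt(11) (k = 19*(-15) + sqrt(4 + 7*1 - 1*0*1) = -285 + sqrt(4 + 7 + 0) = -285 + sqrt(11) ≈ -281.68)
1/k = 1/(-285 + sqrt(11))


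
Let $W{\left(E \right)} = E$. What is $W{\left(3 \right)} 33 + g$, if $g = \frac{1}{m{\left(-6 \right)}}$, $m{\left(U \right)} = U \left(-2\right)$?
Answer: $\frac{1189}{12} \approx 99.083$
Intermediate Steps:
$m{\left(U \right)} = - 2 U$
$g = \frac{1}{12}$ ($g = \frac{1}{\left(-2\right) \left(-6\right)} = \frac{1}{12} \approx 0.083333$)
$W{\left(3 \right)} 33 + g = 3 \cdot 33 + \frac{1}{12} = 99 + \frac{1}{12} = \frac{1189}{12}$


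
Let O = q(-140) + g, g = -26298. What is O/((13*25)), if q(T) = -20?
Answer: -26318/325 ≈ -80.979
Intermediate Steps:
O = -26318 (O = -20 - 26298 = -26318)
O/((13*25)) = -26318/(13*25) = -26318/325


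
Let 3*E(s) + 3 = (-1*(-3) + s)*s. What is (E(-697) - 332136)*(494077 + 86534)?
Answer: -99225065141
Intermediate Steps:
E(s) = -1 + s*(3 + s)/3 (E(s) = -1 + ((-1*(-3) + s)*s)/3 = -1 + ((3 + s)*s)/3 = -1 + (s*(3 + s))/3 = -1 + s*(3 + s)/3)
(E(-697) - 332136)*(494077 + 86534) = ((-1 - 697 + (⅓)*(-697)²) - 332136)*(494077 + 86534) = ((-1 - 697 + (⅓)*485809) - 332136)*580611 = ((-1 - 697 + 485809/3) - 332136)*580611 = (483715/3 - 332136)*580611 = -512693/3*580611 = -99225065141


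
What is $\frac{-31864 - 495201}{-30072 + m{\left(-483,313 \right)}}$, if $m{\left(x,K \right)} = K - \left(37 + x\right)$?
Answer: $\frac{527065}{29313} \approx 17.981$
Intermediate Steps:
$m{\left(x,K \right)} = -37 + K - x$
$\frac{-31864 - 495201}{-30072 + m{\left(-483,313 \right)}} = \frac{-31864 - 495201}{-30072 - -759} = - \frac{527065}{-30072 + \left(-37 + 313 + 483\right)} = - \frac{527065}{-30072 + 759} = - \frac{527065}{-29313} = \left(-527065\right) \left(- \frac{1}{29313}\right) = \frac{527065}{29313}$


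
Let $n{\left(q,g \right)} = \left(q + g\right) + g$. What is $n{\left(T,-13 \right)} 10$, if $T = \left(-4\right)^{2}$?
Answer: $-100$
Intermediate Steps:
$T = 16$
$n{\left(q,g \right)} = q + 2 g$ ($n{\left(q,g \right)} = \left(g + q\right) + g = q + 2 g$)
$n{\left(T,-13 \right)} 10 = \left(16 + 2 \left(-13\right)\right) 10 = \left(16 - 26\right) 10 = \left(-10\right) 10 = -100$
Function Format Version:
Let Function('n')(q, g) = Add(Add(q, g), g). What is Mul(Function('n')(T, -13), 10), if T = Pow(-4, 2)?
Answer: -100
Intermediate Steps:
T = 16
Function('n')(q, g) = Add(q, Mul(2, g)) (Function('n')(q, g) = Add(Add(g, q), g) = Add(q, Mul(2, g)))
Mul(Function('n')(T, -13), 10) = Mul(Add(16, Mul(2, -13)), 10) = Mul(Add(16, -26), 10) = Mul(-10, 10) = -100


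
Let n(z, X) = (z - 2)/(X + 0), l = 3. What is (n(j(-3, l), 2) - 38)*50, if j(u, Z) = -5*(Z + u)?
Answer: -1950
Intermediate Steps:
j(u, Z) = -5*Z - 5*u
n(z, X) = (-2 + z)/X
(n(j(-3, l), 2) - 38)*50 = ((-2 + (-5*3 - 5*(-3)))/2 - 38)*50 = ((-2 + (-15 + 15))/2 - 38)*50 = ((-2 + 0)/2 - 38)*50 = ((½)*(-2) - 38)*50 = (-1 - 38)*50 = -39*50 = -1950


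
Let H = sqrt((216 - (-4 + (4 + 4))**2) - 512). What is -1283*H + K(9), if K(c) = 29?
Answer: 29 - 2566*I*sqrt(78) ≈ 29.0 - 22662.0*I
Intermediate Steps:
H = 2*I*sqrt(78) (H = sqrt((216 - (-4 + 8)**2) - 512) = sqrt((216 - 1*4**2) - 512) = sqrt((216 - 1*16) - 512) = sqrt((216 - 16) - 512) = sqrt(200 - 512) = sqrt(-312) = 2*I*sqrt(78) ≈ 17.664*I)
-1283*H + K(9) = -2566*I*sqrt(78) + 29 = 29 - 2566*I*sqrt(78)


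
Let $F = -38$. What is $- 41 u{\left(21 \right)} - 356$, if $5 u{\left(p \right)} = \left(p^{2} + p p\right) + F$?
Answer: $- \frac{36384}{5} \approx -7276.8$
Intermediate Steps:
$u{\left(p \right)} = - \frac{38}{5} + \frac{2 p^{2}}{5}$ ($u{\left(p \right)} = \frac{\left(p^{2} + p p\right) - 38}{5} = \frac{\left(p^{2} + p^{2}\right) - 38}{5} = \frac{2 p^{2} - 38}{5} = \frac{-38 + 2 p^{2}}{5} = - \frac{38}{5} + \frac{2 p^{2}}{5}$)
$- 41 u{\left(21 \right)} - 356 = - 41 \left(- \frac{38}{5} + \frac{2 \cdot 21^{2}}{5}\right) - 356 = - 41 \left(- \frac{38}{5} + \frac{2}{5} \cdot 441\right) - 356 = - 41 \left(- \frac{38}{5} + \frac{882}{5}\right) - 356 = \left(-41\right) \frac{844}{5} - 356 = - \frac{34604}{5} - 356 = - \frac{36384}{5}$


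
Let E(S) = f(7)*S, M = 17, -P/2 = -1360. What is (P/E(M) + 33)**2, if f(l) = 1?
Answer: 37249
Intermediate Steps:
P = 2720 (P = -2*(-1360) = 2720)
E(S) = S (E(S) = 1*S = S)
(P/E(M) + 33)**2 = (2720/17 + 33)**2 = (2720*(1/17) + 33)**2 = (160 + 33)**2 = 193**2 = 37249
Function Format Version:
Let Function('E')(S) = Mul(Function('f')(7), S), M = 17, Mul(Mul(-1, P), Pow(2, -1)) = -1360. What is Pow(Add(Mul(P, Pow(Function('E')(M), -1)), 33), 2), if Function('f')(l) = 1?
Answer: 37249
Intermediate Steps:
P = 2720 (P = Mul(-2, -1360) = 2720)
Function('E')(S) = S (Function('E')(S) = Mul(1, S) = S)
Pow(Add(Mul(P, Pow(Function('E')(M), -1)), 33), 2) = Pow(Add(Mul(2720, Pow(17, -1)), 33), 2) = Pow(Add(Mul(2720, Rational(1, 17)), 33), 2) = Pow(Add(160, 33), 2) = Pow(193, 2) = 37249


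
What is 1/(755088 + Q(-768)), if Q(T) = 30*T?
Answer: 1/732048 ≈ 1.3660e-6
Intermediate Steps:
1/(755088 + Q(-768)) = 1/(755088 + 30*(-768)) = 1/(755088 - 23040) = 1/732048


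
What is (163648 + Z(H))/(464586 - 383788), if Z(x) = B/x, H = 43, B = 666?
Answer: 3518765/1737157 ≈ 2.0256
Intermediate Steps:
Z(x) = 666/x
(163648 + Z(H))/(464586 - 383788) = (163648 + 666/43)/(464586 - 383788) = (163648 + 666*(1/43))/80798 = (163648 + 666/43)*(1/80798) = (7037530/43)*(1/80798) = 3518765/1737157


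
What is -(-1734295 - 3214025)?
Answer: 4948320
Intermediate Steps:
-(-1734295 - 3214025) = -1*(-4948320) = 4948320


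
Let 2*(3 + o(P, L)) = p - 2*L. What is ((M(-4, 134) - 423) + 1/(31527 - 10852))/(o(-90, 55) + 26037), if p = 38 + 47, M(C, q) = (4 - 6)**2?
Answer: -17325648/1075989025 ≈ -0.016102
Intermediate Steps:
M(C, q) = 4 (M(C, q) = (-2)**2 = 4)
p = 85
o(P, L) = 79/2 - L (o(P, L) = -3 + (85 - 2*L)/2 = -3 + (85/2 - L) = 79/2 - L)
((M(-4, 134) - 423) + 1/(31527 - 10852))/(o(-90, 55) + 26037) = ((4 - 423) + 1/(31527 - 10852))/((79/2 - 1*55) + 26037) = (-419 + 1/20675)/((79/2 - 55) + 26037) = (-419 + 1/20675)/(-31/2 + 26037) = -8662824/(20675*52043/2) = -8662824/20675*2/52043 = -17325648/1075989025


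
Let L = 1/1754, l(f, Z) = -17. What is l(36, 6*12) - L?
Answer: -29819/1754 ≈ -17.001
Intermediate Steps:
L = 1/1754 ≈ 0.00057013
l(36, 6*12) - L = -17 - 1*1/1754 = -17 - 1/1754 = -29819/1754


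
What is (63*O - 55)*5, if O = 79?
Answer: 24610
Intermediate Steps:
(63*O - 55)*5 = (63*79 - 55)*5 = (4977 - 55)*5 = 4922*5 = 24610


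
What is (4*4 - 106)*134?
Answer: -12060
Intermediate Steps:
(4*4 - 106)*134 = (16 - 106)*134 = -90*134 = -12060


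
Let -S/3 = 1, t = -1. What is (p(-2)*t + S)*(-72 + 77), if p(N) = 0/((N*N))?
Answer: -15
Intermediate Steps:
S = -3 (S = -3*1 = -3)
p(N) = 0 (p(N) = 0/(N**2) = 0/N**2 = 0)
(p(-2)*t + S)*(-72 + 77) = (0*(-1) - 3)*(-72 + 77) = (0 - 3)*5 = -3*5 = -15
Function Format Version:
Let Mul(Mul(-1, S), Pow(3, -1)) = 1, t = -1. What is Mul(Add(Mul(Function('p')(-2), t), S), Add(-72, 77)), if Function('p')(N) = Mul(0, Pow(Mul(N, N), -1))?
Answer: -15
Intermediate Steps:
S = -3 (S = Mul(-3, 1) = -3)
Function('p')(N) = 0 (Function('p')(N) = Mul(0, Pow(Pow(N, 2), -1)) = Mul(0, Pow(N, -2)) = 0)
Mul(Add(Mul(Function('p')(-2), t), S), Add(-72, 77)) = Mul(Add(Mul(0, -1), -3), Add(-72, 77)) = Mul(Add(0, -3), 5) = Mul(-3, 5) = -15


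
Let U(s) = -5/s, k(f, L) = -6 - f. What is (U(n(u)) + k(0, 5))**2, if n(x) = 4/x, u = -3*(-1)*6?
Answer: 3249/4 ≈ 812.25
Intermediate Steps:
u = 18 (u = 3*6 = 18)
(U(n(u)) + k(0, 5))**2 = (-5/(4/18) + (-6 - 1*0))**2 = (-5/(4*(1/18)) + (-6 + 0))**2 = (-5/2/9 - 6)**2 = (-5*9/2 - 6)**2 = (-45/2 - 6)**2 = (-57/2)**2 = 3249/4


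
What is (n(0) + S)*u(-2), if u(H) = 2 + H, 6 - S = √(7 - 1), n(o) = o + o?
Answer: 0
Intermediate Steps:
n(o) = 2*o
S = 6 - √6 (S = 6 - √(7 - 1) = 6 - √6 ≈ 3.5505)
(n(0) + S)*u(-2) = (2*0 + (6 - √6))*(2 - 2) = (0 + (6 - √6))*0 = (6 - √6)*0 = 0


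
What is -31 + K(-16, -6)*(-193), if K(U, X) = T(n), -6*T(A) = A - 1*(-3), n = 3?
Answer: 162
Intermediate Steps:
T(A) = -½ - A/6 (T(A) = -(A - 1*(-3))/6 = -(A + 3)/6 = -(3 + A)/6 = -½ - A/6)
K(U, X) = -1 (K(U, X) = -½ - ⅙*3 = -½ - ½ = -1)
-31 + K(-16, -6)*(-193) = -31 - 1*(-193) = -31 + 193 = 162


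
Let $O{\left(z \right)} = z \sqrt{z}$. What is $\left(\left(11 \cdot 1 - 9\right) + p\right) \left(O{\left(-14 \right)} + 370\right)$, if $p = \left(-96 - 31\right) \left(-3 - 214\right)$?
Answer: $10197570 - 385854 i \sqrt{14} \approx 1.0198 \cdot 10^{7} - 1.4437 \cdot 10^{6} i$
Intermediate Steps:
$O{\left(z \right)} = z^{\frac{3}{2}}$
$p = 27559$ ($p = \left(-127\right) \left(-217\right) = 27559$)
$\left(\left(11 \cdot 1 - 9\right) + p\right) \left(O{\left(-14 \right)} + 370\right) = \left(\left(11 \cdot 1 - 9\right) + 27559\right) \left(\left(-14\right)^{\frac{3}{2}} + 370\right) = \left(\left(11 - 9\right) + 27559\right) \left(- 14 i \sqrt{14} + 370\right) = \left(2 + 27559\right) \left(370 - 14 i \sqrt{14}\right) = 27561 \left(370 - 14 i \sqrt{14}\right) = 10197570 - 385854 i \sqrt{14}$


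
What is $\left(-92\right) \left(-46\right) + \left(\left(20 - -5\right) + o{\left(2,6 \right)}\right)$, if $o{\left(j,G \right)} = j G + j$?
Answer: $4271$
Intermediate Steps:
$o{\left(j,G \right)} = j + G j$ ($o{\left(j,G \right)} = G j + j = j + G j$)
$\left(-92\right) \left(-46\right) + \left(\left(20 - -5\right) + o{\left(2,6 \right)}\right) = \left(-92\right) \left(-46\right) + \left(\left(20 - -5\right) + 2 \left(1 + 6\right)\right) = 4232 + \left(\left(20 + \left(-10 + 15\right)\right) + 2 \cdot 7\right) = 4232 + \left(\left(20 + 5\right) + 14\right) = 4232 + \left(25 + 14\right) = 4232 + 39 = 4271$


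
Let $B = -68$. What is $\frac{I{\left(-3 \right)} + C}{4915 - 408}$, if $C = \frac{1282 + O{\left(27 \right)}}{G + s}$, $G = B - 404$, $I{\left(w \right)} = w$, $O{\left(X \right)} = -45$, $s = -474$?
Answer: $- \frac{4075}{4263622} \approx -0.00095576$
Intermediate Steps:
$G = -472$ ($G = -68 - 404 = -472$)
$C = - \frac{1237}{946}$ ($C = \frac{1282 - 45}{-472 - 474} = \frac{1237}{-946} = 1237 \left(- \frac{1}{946}\right) = - \frac{1237}{946} \approx -1.3076$)
$\frac{I{\left(-3 \right)} + C}{4915 - 408} = \frac{-3 - \frac{1237}{946}}{4915 - 408} = - \frac{4075}{946 \cdot 4507} = \left(- \frac{4075}{946}\right) \frac{1}{4507} = - \frac{4075}{4263622}$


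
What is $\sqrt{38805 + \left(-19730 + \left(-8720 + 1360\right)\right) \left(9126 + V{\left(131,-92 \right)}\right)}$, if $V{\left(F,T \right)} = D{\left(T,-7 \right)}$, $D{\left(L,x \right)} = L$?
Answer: $i \sqrt{244692255} \approx 15643.0 i$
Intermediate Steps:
$V{\left(F,T \right)} = T$
$\sqrt{38805 + \left(-19730 + \left(-8720 + 1360\right)\right) \left(9126 + V{\left(131,-92 \right)}\right)} = \sqrt{38805 + \left(-19730 + \left(-8720 + 1360\right)\right) \left(9126 - 92\right)} = \sqrt{38805 + \left(-19730 - 7360\right) 9034} = \sqrt{38805 - 244731060} = \sqrt{-244692255} = i \sqrt{244692255}$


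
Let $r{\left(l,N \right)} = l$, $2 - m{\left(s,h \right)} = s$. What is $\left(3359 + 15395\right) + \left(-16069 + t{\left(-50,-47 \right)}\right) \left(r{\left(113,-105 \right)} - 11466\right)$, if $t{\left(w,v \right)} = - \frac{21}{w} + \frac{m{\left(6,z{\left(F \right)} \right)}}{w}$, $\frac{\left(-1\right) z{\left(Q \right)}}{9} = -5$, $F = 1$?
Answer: $\frac{364888869}{2} \approx 1.8244 \cdot 10^{8}$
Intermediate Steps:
$z{\left(Q \right)} = 45$ ($z{\left(Q \right)} = \left(-9\right) \left(-5\right) = 45$)
$m{\left(s,h \right)} = 2 - s$
$t{\left(w,v \right)} = - \frac{25}{w}$ ($t{\left(w,v \right)} = - \frac{21}{w} + \frac{2 - 6}{w} = - \frac{21}{w} - \frac{4}{w} = - \frac{25}{w}$)
$\left(3359 + 15395\right) + \left(-16069 + t{\left(-50,-47 \right)}\right) \left(r{\left(113,-105 \right)} - 11466\right) = \left(3359 + 15395\right) + \left(-16069 - \frac{25}{-50}\right) \left(113 - 11466\right) = 18754 + \left(-16069 - - \frac{1}{2}\right) \left(-11353\right) = 18754 + \left(-16069 + \frac{1}{2}\right) \left(-11353\right) = 18754 - - \frac{364851361}{2} = 18754 + \frac{364851361}{2} = \frac{364888869}{2}$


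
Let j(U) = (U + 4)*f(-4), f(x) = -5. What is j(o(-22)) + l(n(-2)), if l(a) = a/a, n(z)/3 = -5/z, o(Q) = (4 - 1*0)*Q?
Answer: 421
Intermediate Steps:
o(Q) = 4*Q (o(Q) = (4 + 0)*Q = 4*Q)
n(z) = -15/z (n(z) = 3*(-5/z) = -15/z)
j(U) = -20 - 5*U (j(U) = (U + 4)*(-5) = (4 + U)*(-5) = -20 - 5*U)
l(a) = 1
j(o(-22)) + l(n(-2)) = (-20 - 20*(-22)) + 1 = (-20 - 5*(-88)) + 1 = (-20 + 440) + 1 = 420 + 1 = 421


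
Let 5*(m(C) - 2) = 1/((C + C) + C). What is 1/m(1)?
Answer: 15/31 ≈ 0.48387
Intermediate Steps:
m(C) = 2 + 1/(15*C) (m(C) = 2 + 1/(5*((C + C) + C)) = 2 + 1/(5*(2*C + C)) = 2 + 1/(5*((3*C))) = 2 + (1/(3*C))/5 = 2 + 1/(15*C))
1/m(1) = 1/(2 + (1/15)/1) = 1/(2 + (1/15)*1) = 1/(2 + 1/15) = 1/(31/15) = 15/31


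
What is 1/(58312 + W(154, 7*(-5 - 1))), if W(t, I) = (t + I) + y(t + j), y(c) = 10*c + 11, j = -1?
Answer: 1/59965 ≈ 1.6676e-5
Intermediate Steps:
y(c) = 11 + 10*c
W(t, I) = 1 + I + 11*t (W(t, I) = (t + I) + (11 + 10*(t - 1)) = (I + t) + (11 + 10*(-1 + t)) = (I + t) + (11 + (-10 + 10*t)) = (I + t) + (1 + 10*t) = 1 + I + 11*t)
1/(58312 + W(154, 7*(-5 - 1))) = 1/(58312 + (1 + 7*(-5 - 1) + 11*154)) = 1/(58312 + (1 + 7*(-6) + 1694)) = 1/(58312 + (1 - 42 + 1694)) = 1/(58312 + 1653) = 1/59965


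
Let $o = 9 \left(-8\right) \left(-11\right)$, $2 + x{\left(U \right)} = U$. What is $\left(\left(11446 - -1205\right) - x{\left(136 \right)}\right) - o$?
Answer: $11725$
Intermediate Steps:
$x{\left(U \right)} = -2 + U$
$o = 792$ ($o = \left(-72\right) \left(-11\right) = 792$)
$\left(\left(11446 - -1205\right) - x{\left(136 \right)}\right) - o = \left(\left(11446 - -1205\right) - \left(-2 + 136\right)\right) - 792 = \left(\left(11446 + 1205\right) - 134\right) - 792 = \left(12651 - 134\right) - 792 = 12517 - 792 = 11725$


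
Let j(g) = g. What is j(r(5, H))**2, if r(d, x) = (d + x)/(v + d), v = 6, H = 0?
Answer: 25/121 ≈ 0.20661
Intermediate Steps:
r(d, x) = (d + x)/(6 + d)
j(r(5, H))**2 = ((5 + 0)/(6 + 5))**2 = (5/11)**2 = 25/121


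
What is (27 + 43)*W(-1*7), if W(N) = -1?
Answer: -70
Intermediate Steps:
(27 + 43)*W(-1*7) = (27 + 43)*(-1) = 70*(-1) = -70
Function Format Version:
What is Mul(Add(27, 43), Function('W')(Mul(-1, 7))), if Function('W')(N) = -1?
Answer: -70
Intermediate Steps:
Mul(Add(27, 43), Function('W')(Mul(-1, 7))) = Mul(Add(27, 43), -1) = Mul(70, -1) = -70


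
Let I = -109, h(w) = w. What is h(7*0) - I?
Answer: 109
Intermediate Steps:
h(7*0) - I = 7*0 - 1*(-109) = 0 + 109 = 109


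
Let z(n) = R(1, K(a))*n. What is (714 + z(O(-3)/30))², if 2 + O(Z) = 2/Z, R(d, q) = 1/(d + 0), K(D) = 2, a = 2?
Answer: 1032079876/2025 ≈ 5.0967e+5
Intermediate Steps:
R(d, q) = 1/d
O(Z) = -2 + 2/Z
z(n) = n (z(n) = n/1 = 1*n = n)
(714 + z(O(-3)/30))² = (714 + (-2 + 2/(-3))/30)² = (714 + (-2 + 2*(-⅓))*(1/30))² = (714 + (-2 - ⅔)*(1/30))² = (714 - 8/3*1/30)² = (714 - 4/45)² = (32126/45)² = 1032079876/2025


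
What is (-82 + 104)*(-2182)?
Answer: -48004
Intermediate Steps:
(-82 + 104)*(-2182) = 22*(-2182) = -48004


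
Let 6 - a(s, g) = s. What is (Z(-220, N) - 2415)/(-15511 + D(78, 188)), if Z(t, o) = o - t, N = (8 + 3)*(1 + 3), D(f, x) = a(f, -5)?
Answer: 2151/15583 ≈ 0.13804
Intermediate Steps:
a(s, g) = 6 - s
D(f, x) = 6 - f
N = 44 (N = 11*4 = 44)
(Z(-220, N) - 2415)/(-15511 + D(78, 188)) = ((44 - 1*(-220)) - 2415)/(-15511 + (6 - 1*78)) = ((44 + 220) - 2415)/(-15511 + (6 - 78)) = (264 - 2415)/(-15511 - 72) = -2151/(-15583) = -2151*(-1/15583) = 2151/15583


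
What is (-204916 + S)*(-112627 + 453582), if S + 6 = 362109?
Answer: 53593693585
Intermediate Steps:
S = 362103 (S = -6 + 362109 = 362103)
(-204916 + S)*(-112627 + 453582) = (-204916 + 362103)*(-112627 + 453582) = 157187*340955 = 53593693585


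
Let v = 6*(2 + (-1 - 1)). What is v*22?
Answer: 0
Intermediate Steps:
v = 0 (v = 6*(2 - 2) = 6*0 = 0)
v*22 = 0*22 = 0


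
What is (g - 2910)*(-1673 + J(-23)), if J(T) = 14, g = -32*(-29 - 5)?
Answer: 3022698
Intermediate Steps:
g = 1088 (g = -32*(-34) = 1088)
(g - 2910)*(-1673 + J(-23)) = (1088 - 2910)*(-1673 + 14) = -1822*(-1659) = 3022698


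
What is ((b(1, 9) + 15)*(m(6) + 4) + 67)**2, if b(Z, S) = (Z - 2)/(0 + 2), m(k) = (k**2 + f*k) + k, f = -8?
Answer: 1444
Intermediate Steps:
m(k) = k**2 - 7*k (m(k) = (k**2 - 8*k) + k = k**2 - 7*k)
b(Z, S) = -1 + Z/2 (b(Z, S) = (-2 + Z)/2 = (-2 + Z)*(1/2) = -1 + Z/2)
((b(1, 9) + 15)*(m(6) + 4) + 67)**2 = (((-1 + (1/2)*1) + 15)*(6*(-7 + 6) + 4) + 67)**2 = (((-1 + 1/2) + 15)*(6*(-1) + 4) + 67)**2 = ((-1/2 + 15)*(-6 + 4) + 67)**2 = ((29/2)*(-2) + 67)**2 = (-29 + 67)**2 = 38**2 = 1444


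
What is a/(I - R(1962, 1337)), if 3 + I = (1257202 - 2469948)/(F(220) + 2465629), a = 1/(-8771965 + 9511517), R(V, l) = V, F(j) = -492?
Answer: -2465137/3583282491025952 ≈ -6.8795e-10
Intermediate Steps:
a = 1/739552 ≈ 1.3522e-6
I = -8608157/2465137 (I = -3 + (1257202 - 2469948)/(-492 + 2465629) = -3 - 1212746/2465137 = -8608157/2465137 ≈ -3.4920)
a/(I - R(1962, 1337)) = 1/(739552*(-8608157/2465137 - 1*1962)) = 1/(739552*(-8608157/2465137 - 1962)) = 1/(739552*(-4845206951/2465137)) = (1/739552)*(-2465137/4845206951) = -2465137/3583282491025952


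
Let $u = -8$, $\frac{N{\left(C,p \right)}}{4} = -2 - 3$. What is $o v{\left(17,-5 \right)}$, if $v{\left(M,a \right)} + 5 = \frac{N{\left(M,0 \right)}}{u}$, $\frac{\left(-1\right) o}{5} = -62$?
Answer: $-775$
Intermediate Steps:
$N{\left(C,p \right)} = -20$ ($N{\left(C,p \right)} = 4 \left(-2 - 3\right) = 4 \left(-5\right) = -20$)
$o = 310$ ($o = \left(-5\right) \left(-62\right) = 310$)
$v{\left(M,a \right)} = - \frac{5}{2}$ ($v{\left(M,a \right)} = -5 - \frac{20}{-8} = -5 - - \frac{5}{2} = -5 + \frac{5}{2} = - \frac{5}{2}$)
$o v{\left(17,-5 \right)} = 310 \left(- \frac{5}{2}\right) = -775$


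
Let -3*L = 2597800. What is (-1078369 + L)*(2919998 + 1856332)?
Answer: -9286629563770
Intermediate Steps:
L = -2597800/3 (L = -⅓*2597800 = -2597800/3 ≈ -8.6593e+5)
(-1078369 + L)*(2919998 + 1856332) = (-1078369 - 2597800/3)*(2919998 + 1856332) = -5832907/3*4776330 = -9286629563770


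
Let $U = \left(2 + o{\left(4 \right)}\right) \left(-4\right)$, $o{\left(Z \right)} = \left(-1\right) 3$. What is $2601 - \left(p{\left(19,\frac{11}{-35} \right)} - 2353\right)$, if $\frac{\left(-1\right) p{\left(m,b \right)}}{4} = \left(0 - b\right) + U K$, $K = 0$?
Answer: $\frac{173434}{35} \approx 4955.3$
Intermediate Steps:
$o{\left(Z \right)} = -3$
$U = 4$ ($U = \left(2 - 3\right) \left(-4\right) = \left(-1\right) \left(-4\right) = 4$)
$p{\left(m,b \right)} = 4 b$ ($p{\left(m,b \right)} = - 4 \left(\left(0 - b\right) + 4 \cdot 0\right) = - 4 \left(- b + 0\right) = - 4 \left(- b\right) = 4 b$)
$2601 - \left(p{\left(19,\frac{11}{-35} \right)} - 2353\right) = 2601 - \left(4 \frac{11}{-35} - 2353\right) = 2601 - \left(4 \cdot 11 \left(- \frac{1}{35}\right) - 2353\right) = 2601 - \left(4 \left(- \frac{11}{35}\right) - 2353\right) = 2601 - \left(- \frac{44}{35} - 2353\right) = 2601 - - \frac{82399}{35} = 2601 + \frac{82399}{35} = \frac{173434}{35}$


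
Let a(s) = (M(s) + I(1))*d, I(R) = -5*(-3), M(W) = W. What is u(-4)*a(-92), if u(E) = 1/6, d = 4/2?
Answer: -77/3 ≈ -25.667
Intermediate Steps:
d = 2 (d = 4*(½) = 2)
u(E) = ⅙ (u(E) = 1*(⅙) = ⅙)
I(R) = 15
a(s) = 30 + 2*s (a(s) = (s + 15)*2 = (15 + s)*2 = 30 + 2*s)
u(-4)*a(-92) = (30 + 2*(-92))/6 = (30 - 184)/6 = (⅙)*(-154) = -77/3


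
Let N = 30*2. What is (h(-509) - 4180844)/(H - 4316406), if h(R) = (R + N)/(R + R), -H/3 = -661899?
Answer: 1418699581/790887254 ≈ 1.7938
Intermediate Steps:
H = 1985697 (H = -3*(-661899) = 1985697)
N = 60
h(R) = (60 + R)/(2*R) (h(R) = (R + 60)/(R + R) = (60 + R)/((2*R)) = (60 + R)*(1/(2*R)) = (60 + R)/(2*R))
(h(-509) - 4180844)/(H - 4316406) = ((½)*(60 - 509)/(-509) - 4180844)/(1985697 - 4316406) = ((½)*(-1/509)*(-449) - 4180844)/(-2330709) = (449/1018 - 4180844)*(-1/2330709) = -4256098743/1018*(-1/2330709) = 1418699581/790887254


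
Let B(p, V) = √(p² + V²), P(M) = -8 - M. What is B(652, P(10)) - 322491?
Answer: -322491 + 2*√106357 ≈ -3.2184e+5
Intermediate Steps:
B(p, V) = √(V² + p²)
B(652, P(10)) - 322491 = √((-8 - 1*10)² + 652²) - 322491 = √((-8 - 10)² + 425104) - 322491 = √((-18)² + 425104) - 322491 = √(324 + 425104) - 322491 = √425428 - 322491 = 2*√106357 - 322491 = -322491 + 2*√106357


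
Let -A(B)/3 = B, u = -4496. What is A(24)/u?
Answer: 9/562 ≈ 0.016014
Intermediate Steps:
A(B) = -3*B
A(24)/u = -3*24/(-4496) = -72*(-1/4496) = 9/562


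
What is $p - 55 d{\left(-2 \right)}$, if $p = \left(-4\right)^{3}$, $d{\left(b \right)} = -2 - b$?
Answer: $-64$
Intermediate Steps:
$p = -64$
$p - 55 d{\left(-2 \right)} = -64 - 55 \left(-2 - -2\right) = -64 - 55 \left(-2 + 2\right) = -64 - 0 = -64 + 0 = -64$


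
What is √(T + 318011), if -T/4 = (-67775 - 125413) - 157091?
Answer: √1719127 ≈ 1311.2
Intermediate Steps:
T = 1401116 (T = -4*((-67775 - 125413) - 157091) = -4*(-193188 - 157091) = -4*(-350279) = 1401116)
√(T + 318011) = √(1401116 + 318011) = √1719127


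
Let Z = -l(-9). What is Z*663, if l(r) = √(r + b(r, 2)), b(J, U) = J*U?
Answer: -1989*I*√3 ≈ -3445.1*I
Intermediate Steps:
l(r) = √3*√r (l(r) = √(r + r*2) = √(r + 2*r) = √(3*r) = √3*√r)
Z = -3*I*√3 (Z = -√3*√(-9) = -√3*3*I = -3*I*√3 ≈ -5.1962*I)
Z*663 = -3*I*√3*663 = -1989*I*√3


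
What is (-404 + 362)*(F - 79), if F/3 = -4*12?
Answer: 9366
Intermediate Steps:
F = -144 (F = 3*(-4*12) = 3*(-48) = -144)
(-404 + 362)*(F - 79) = (-404 + 362)*(-144 - 79) = -42*(-223) = 9366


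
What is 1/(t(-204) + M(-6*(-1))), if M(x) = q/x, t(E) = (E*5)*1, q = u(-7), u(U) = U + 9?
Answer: -3/3059 ≈ -0.00098071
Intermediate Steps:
u(U) = 9 + U
q = 2 (q = 9 - 7 = 2)
t(E) = 5*E (t(E) = (5*E)*1 = 5*E)
M(x) = 2/x
1/(t(-204) + M(-6*(-1))) = 1/(5*(-204) + 2/((-6*(-1)))) = 1/(-1020 + 2/6) = 1/(-1020 + 2*(⅙)) = 1/(-1020 + ⅓) = 1/(-3059/3) = -3/3059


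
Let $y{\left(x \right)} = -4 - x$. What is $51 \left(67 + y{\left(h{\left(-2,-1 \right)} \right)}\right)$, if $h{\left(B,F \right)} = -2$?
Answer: $3315$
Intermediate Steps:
$51 \left(67 + y{\left(h{\left(-2,-1 \right)} \right)}\right) = 51 \left(67 - 2\right) = 51 \cdot 65 = 3315$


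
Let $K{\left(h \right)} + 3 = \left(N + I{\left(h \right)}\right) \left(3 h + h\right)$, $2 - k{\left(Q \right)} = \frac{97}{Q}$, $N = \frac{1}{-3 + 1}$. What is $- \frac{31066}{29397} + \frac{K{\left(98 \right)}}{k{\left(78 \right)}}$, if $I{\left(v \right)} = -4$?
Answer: $- \frac{4053503816}{1734423} \approx -2337.1$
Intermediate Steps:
$N = - \frac{1}{2}$ ($N = \frac{1}{-2} = - \frac{1}{2} \approx -0.5$)
$k{\left(Q \right)} = 2 - \frac{97}{Q}$
$K{\left(h \right)} = -3 - 18 h$ ($K{\left(h \right)} = -3 + \left(- \frac{1}{2} - 4\right) \left(3 h + h\right) = -3 - \frac{9 \cdot 4 h}{2} = -3 - 18 h$)
$- \frac{31066}{29397} + \frac{K{\left(98 \right)}}{k{\left(78 \right)}} = - \frac{31066}{29397} + \frac{-3 - 1764}{2 - \frac{97}{78}} = \left(-31066\right) \frac{1}{29397} + \frac{-3 - 1764}{2 - \frac{97}{78}} = - \frac{31066}{29397} - \frac{1767}{2 - \frac{97}{78}} = - \frac{31066}{29397} - \frac{1767}{\frac{59}{78}} = - \frac{31066}{29397} - \frac{137826}{59} = - \frac{4053503816}{1734423}$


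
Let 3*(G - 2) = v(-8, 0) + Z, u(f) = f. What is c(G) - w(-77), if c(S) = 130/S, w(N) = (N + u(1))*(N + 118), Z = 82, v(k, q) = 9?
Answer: 302642/97 ≈ 3120.0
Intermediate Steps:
G = 97/3 (G = 2 + (9 + 82)/3 = 2 + (⅓)*91 = 2 + 91/3 = 97/3 ≈ 32.333)
w(N) = (1 + N)*(118 + N) (w(N) = (N + 1)*(N + 118) = (1 + N)*(118 + N))
c(G) - w(-77) = 130/(97/3) - (118 + (-77)² + 119*(-77)) = 130*(3/97) - (118 + 5929 - 9163) = 390/97 - 1*(-3116) = 390/97 + 3116 = 302642/97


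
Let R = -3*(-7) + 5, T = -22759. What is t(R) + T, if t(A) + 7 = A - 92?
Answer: -22832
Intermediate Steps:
R = 26 (R = 21 + 5 = 26)
t(A) = -99 + A (t(A) = -7 + (A - 92) = -7 + (-92 + A) = -99 + A)
t(R) + T = (-99 + 26) - 22759 = -73 - 22759 = -22832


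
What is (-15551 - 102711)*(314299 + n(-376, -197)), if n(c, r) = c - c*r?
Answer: -28365258962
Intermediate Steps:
n(c, r) = c - c*r
(-15551 - 102711)*(314299 + n(-376, -197)) = (-15551 - 102711)*(314299 - 376*(1 - 1*(-197))) = -118262*(314299 - 376*(1 + 197)) = -118262*(314299 - 376*198) = -118262*(314299 - 74448) = -118262*239851 = -28365258962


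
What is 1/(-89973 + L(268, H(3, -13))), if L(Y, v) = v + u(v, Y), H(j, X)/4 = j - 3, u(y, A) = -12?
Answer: -1/89985 ≈ -1.1113e-5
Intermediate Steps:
H(j, X) = -12 + 4*j (H(j, X) = 4*(j - 3) = 4*(-3 + j) = -12 + 4*j)
L(Y, v) = -12 + v (L(Y, v) = v - 12 = -12 + v)
1/(-89973 + L(268, H(3, -13))) = 1/(-89973 + (-12 + (-12 + 4*3))) = 1/(-89973 + (-12 + (-12 + 12))) = 1/(-89973 + (-12 + 0)) = 1/(-89973 - 12) = 1/(-89985) = -1/89985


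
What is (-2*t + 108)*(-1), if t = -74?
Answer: -256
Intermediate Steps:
(-2*t + 108)*(-1) = (-2*(-74) + 108)*(-1) = (148 + 108)*(-1) = 256*(-1) = -256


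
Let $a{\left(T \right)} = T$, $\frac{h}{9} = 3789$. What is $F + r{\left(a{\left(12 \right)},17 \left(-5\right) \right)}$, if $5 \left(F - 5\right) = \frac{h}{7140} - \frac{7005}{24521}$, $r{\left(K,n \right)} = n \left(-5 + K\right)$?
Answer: $- \frac{24557126099}{41685700} \approx -589.1$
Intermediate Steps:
$h = 34101$ ($h = 9 \cdot 3789 = 34101$)
$F = \frac{245865401}{41685700}$ ($F = 5 + \frac{\frac{34101}{7140} - \frac{7005}{24521}}{5} = 5 + \frac{34101 \cdot \frac{1}{7140} - \frac{7005}{24521}}{5} = 5 + \frac{\frac{11367}{2380} - \frac{7005}{24521}}{5} = 5 + \frac{1}{5} \cdot \frac{37436901}{8337140} = 5 + \frac{37436901}{41685700} = \frac{245865401}{41685700} \approx 5.8981$)
$F + r{\left(a{\left(12 \right)},17 \left(-5\right) \right)} = \frac{245865401}{41685700} + 17 \left(-5\right) \left(-5 + 12\right) = \frac{245865401}{41685700} - 595 = - \frac{24557126099}{41685700}$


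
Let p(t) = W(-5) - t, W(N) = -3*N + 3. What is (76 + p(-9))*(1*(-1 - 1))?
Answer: -206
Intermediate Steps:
W(N) = 3 - 3*N
p(t) = 18 - t (p(t) = (3 - 3*(-5)) - t = (3 + 15) - t = 18 - t)
(76 + p(-9))*(1*(-1 - 1)) = (76 + (18 - 1*(-9)))*(1*(-1 - 1)) = (76 + (18 + 9))*(1*(-2)) = (76 + 27)*(-2) = 103*(-2) = -206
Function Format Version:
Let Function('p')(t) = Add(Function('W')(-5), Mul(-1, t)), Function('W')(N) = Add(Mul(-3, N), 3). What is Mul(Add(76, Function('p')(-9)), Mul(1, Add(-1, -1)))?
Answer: -206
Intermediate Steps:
Function('W')(N) = Add(3, Mul(-3, N))
Function('p')(t) = Add(18, Mul(-1, t)) (Function('p')(t) = Add(Add(3, Mul(-3, -5)), Mul(-1, t)) = Add(Add(3, 15), Mul(-1, t)) = Add(18, Mul(-1, t)))
Mul(Add(76, Function('p')(-9)), Mul(1, Add(-1, -1))) = Mul(Add(76, Add(18, Mul(-1, -9))), Mul(1, Add(-1, -1))) = Mul(Add(76, Add(18, 9)), Mul(1, -2)) = Mul(Add(76, 27), -2) = Mul(103, -2) = -206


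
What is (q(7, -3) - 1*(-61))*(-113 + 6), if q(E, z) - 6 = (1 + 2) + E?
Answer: -8239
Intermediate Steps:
q(E, z) = 9 + E (q(E, z) = 6 + ((1 + 2) + E) = 6 + (3 + E) = 9 + E)
(q(7, -3) - 1*(-61))*(-113 + 6) = ((9 + 7) - 1*(-61))*(-113 + 6) = (16 + 61)*(-107) = 77*(-107) = -8239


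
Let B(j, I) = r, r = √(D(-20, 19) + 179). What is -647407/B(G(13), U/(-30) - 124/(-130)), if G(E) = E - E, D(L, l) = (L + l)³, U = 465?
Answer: -647407*√178/178 ≈ -48525.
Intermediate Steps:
G(E) = 0
r = √178 (r = √((-20 + 19)³ + 179) = √((-1)³ + 179) = √(-1 + 179) = √178 ≈ 13.342)
B(j, I) = √178
-647407/B(G(13), U/(-30) - 124/(-130)) = -647407*√178/178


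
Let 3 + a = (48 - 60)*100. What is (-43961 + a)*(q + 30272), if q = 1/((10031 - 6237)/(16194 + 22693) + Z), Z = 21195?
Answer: -1126868851038093940/824213759 ≈ -1.3672e+9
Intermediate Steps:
q = 38887/824213759 (q = 1/((10031 - 6237)/(16194 + 22693) + 21195) = 1/(3794/38887 + 21195) = 1/(824213759/38887) = 38887/824213759 ≈ 4.7181e-5)
a = -1203 (a = -3 + (48 - 60)*100 = -3 - 12*100 = -3 - 1200 = -1203)
(-43961 + a)*(q + 30272) = (-43961 - 1203)*(38887/824213759 + 30272) = -45164*24950598951335/824213759 = -1126868851038093940/824213759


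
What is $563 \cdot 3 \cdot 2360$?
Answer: $3986040$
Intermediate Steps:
$563 \cdot 3 \cdot 2360 = 563 \cdot 7080 = 3986040$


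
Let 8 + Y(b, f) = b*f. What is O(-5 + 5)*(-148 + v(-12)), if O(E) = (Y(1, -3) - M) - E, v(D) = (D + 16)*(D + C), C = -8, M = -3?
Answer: 1824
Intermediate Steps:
v(D) = (-8 + D)*(16 + D) (v(D) = (D + 16)*(D - 8) = (16 + D)*(-8 + D) = (-8 + D)*(16 + D))
Y(b, f) = -8 + b*f
O(E) = -8 - E (O(E) = ((-8 + 1*(-3)) - 1*(-3)) - E = ((-8 - 3) + 3) - E = (-11 + 3) - E = -8 - E)
O(-5 + 5)*(-148 + v(-12)) = (-8 - (-5 + 5))*(-148 + (-128 + (-12)² + 8*(-12))) = (-8 - 1*0)*(-148 + (-128 + 144 - 96)) = (-8 + 0)*(-148 - 80) = -8*(-228) = 1824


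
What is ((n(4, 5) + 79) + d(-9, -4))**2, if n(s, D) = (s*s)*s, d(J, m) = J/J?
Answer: 20736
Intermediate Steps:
d(J, m) = 1
n(s, D) = s**3 (n(s, D) = s**2*s = s**3)
((n(4, 5) + 79) + d(-9, -4))**2 = ((4**3 + 79) + 1)**2 = ((64 + 79) + 1)**2 = (143 + 1)**2 = 144**2 = 20736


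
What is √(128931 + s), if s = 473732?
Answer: √602663 ≈ 776.31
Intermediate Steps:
√(128931 + s) = √(128931 + 473732) = √602663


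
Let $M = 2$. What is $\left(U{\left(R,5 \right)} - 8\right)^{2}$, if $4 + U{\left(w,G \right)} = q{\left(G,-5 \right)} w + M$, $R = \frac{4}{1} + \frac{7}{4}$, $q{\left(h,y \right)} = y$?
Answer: $\frac{24025}{16} \approx 1501.6$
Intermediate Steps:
$R = \frac{23}{4}$ ($R = 4 \cdot 1 + 7 \cdot \frac{1}{4} = 4 + \frac{7}{4} = \frac{23}{4} \approx 5.75$)
$U{\left(w,G \right)} = -2 - 5 w$ ($U{\left(w,G \right)} = -4 - \left(-2 + 5 w\right) = -2 - 5 w$)
$\left(U{\left(R,5 \right)} - 8\right)^{2} = \left(\left(-2 - \frac{115}{4}\right) - 8\right)^{2} = \left(- \frac{123}{4} - 8\right)^{2} = \left(- \frac{155}{4}\right)^{2} = \frac{24025}{16}$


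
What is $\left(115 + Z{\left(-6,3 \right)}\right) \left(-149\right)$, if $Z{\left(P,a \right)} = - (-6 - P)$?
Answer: $-17135$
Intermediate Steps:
$Z{\left(P,a \right)} = 6 + P$
$\left(115 + Z{\left(-6,3 \right)}\right) \left(-149\right) = \left(115 + \left(6 - 6\right)\right) \left(-149\right) = \left(115 + 0\right) \left(-149\right) = 115 \left(-149\right) = -17135$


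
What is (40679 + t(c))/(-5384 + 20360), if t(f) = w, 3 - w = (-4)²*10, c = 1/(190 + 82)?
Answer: 20261/7488 ≈ 2.7058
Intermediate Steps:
c = 1/272 ≈ 0.0036765
w = -157 (w = 3 - (-4)²*10 = 3 - 16*10 = 3 - 1*160 = 3 - 160 = -157)
t(f) = -157
(40679 + t(c))/(-5384 + 20360) = (40679 - 157)/(-5384 + 20360) = 40522/14976 = 40522*(1/14976) = 20261/7488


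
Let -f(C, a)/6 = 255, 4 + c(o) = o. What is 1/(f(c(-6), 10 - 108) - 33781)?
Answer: -1/35311 ≈ -2.8320e-5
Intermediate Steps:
c(o) = -4 + o
f(C, a) = -1530 (f(C, a) = -6*255 = -1530)
1/(f(c(-6), 10 - 108) - 33781) = 1/(-1530 - 33781) = 1/(-35311) = -1/35311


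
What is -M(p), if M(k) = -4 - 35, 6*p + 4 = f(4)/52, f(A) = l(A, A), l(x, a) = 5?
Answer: 39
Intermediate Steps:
f(A) = 5
p = -203/312 (p = -⅔ + (5/52)/6 = -⅔ + (5*(1/52))/6 = -⅔ + (⅙)*(5/52) = -⅔ + 5/312 = -203/312 ≈ -0.65064)
M(k) = -39
-M(p) = -1*(-39) = 39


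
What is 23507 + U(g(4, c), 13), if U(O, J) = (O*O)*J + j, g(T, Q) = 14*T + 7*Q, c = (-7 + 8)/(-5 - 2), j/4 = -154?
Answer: 62216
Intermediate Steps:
j = -616 (j = 4*(-154) = -616)
c = -⅐ (c = 1/(-7) = 1*(-⅐) = -⅐ ≈ -0.14286)
g(T, Q) = 7*Q + 14*T
U(O, J) = -616 + J*O² (U(O, J) = (O*O)*J - 616 = O²*J - 616 = J*O² - 616 = -616 + J*O²)
23507 + U(g(4, c), 13) = 23507 + (-616 + 13*(7*(-⅐) + 14*4)²) = 23507 + (-616 + 13*(-1 + 56)²) = 23507 + (-616 + 13*55²) = 23507 + (-616 + 13*3025) = 23507 + (-616 + 39325) = 23507 + 38709 = 62216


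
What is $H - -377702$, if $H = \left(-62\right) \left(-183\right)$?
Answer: $389048$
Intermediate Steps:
$H = 11346$
$H - -377702 = 11346 - -377702 = 11346 + 377702 = 389048$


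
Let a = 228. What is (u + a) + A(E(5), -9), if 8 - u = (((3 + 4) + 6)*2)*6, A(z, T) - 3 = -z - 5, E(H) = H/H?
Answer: 77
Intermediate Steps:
E(H) = 1
A(z, T) = -2 - z (A(z, T) = 3 + (-z - 5) = 3 + (-5 - z) = -2 - z)
u = -148 (u = 8 - ((3 + 4) + 6)*2*6 = 8 - (7 + 6)*2*6 = 8 - 13*2*6 = 8 - 26*6 = 8 - 1*156 = 8 - 156 = -148)
(u + a) + A(E(5), -9) = (-148 + 228) + (-2 - 1*1) = 80 + (-2 - 1) = 80 - 3 = 77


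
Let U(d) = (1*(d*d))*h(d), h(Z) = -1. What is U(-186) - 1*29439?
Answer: -64035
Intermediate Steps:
U(d) = -d² (U(d) = (1*(d*d))*(-1) = (1*d²)*(-1) = d²*(-1) = -d²)
U(-186) - 1*29439 = -1*(-186)² - 1*29439 = -1*34596 - 29439 = -34596 - 29439 = -64035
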